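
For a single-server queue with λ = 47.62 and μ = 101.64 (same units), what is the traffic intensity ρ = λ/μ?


ρ = λ/μ = 47.62/101.64 = 0.4685

Final: 0.4685


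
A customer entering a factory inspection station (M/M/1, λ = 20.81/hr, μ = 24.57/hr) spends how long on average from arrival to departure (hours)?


W = 1/(μ−λ) = 1/(24.57 − 20.81) = 1/3.76 = 0.2660 hr

Final: 0.2660 hr


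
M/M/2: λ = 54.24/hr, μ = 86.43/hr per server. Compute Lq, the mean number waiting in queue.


a = λ/μ = 0.6276; ρ = a/2 = 0.3138
P₀ = 0.522325
Lq = P₀·a^c·ρ / (c!·(1−ρ)²) = 0.522325·0.39383·0.3138/(2·0.47090)
= 0.06854

Final: 0.06854


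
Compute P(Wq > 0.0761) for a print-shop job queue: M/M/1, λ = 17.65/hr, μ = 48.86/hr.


ρ = 17.65/48.86 = 0.3612
P(Wq > t) = ρ·e^{−(μ−λ)t} = 0.3612·e^{−2.3751}
= 0.3612·0.093007 = 0.033597

Final: 0.033597


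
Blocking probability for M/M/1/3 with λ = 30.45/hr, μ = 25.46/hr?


ρ = λ/μ = 30.45/25.46 = 1.1960
P_K = (1−ρ)ρ^K/(1−ρ^(K+1)) = (-0.1960·1.710751)/(1 − 2.046047)
= -0.335296/-1.046047 = 0.320537

Final: 0.320537


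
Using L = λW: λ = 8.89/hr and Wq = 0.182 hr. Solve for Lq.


Lq = λWq = 8.89·0.182 = 1.6180

Final: 1.6180


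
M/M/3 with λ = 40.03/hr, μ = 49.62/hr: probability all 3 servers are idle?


a = λ/μ = 40.03/49.62 = 0.8067; ρ = a/c = 0.2689
Σ_{k=0}^{2} a^k/k! (terms k=0..2) = 1.00000 + 0.80673 + 0.32541 = 2.13214
Tail: a^3/(3!(1−ρ)) = 0.52503/(6·0.7311) = 0.11969
P₀ = 1/(2.13214 + 0.11969) = 1/2.25183 = 0.444083

Final: 0.444083


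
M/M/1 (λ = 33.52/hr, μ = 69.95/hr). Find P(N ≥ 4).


ρ = 33.52/69.95 = 0.4792
P(N ≥ n) = ρ^n = 0.4792^4 = 0.052731

Final: 0.052731


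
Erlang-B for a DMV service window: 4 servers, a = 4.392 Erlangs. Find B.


B(c,a) = (a^c/c!) / Σ_{k=0}^{c} a^k/k!
a^4/4! = 15.503797
Σ terms (k=0..4): 1.00000 + 4.39200 + 9.64483 + 14.12003 + 15.50380 = 44.660663
B = 15.503797/44.660663 = 0.347147

Final: 0.347147


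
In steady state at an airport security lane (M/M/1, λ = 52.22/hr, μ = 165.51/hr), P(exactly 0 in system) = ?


ρ = 52.22/165.51 = 0.3155
P_n = (1−ρ)·ρ^n = (1 − 0.3155)·0.3155^0 = 0.6845·1.000000 = 0.684490

Final: 0.684490


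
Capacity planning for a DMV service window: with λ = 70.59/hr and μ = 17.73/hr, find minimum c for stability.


Stability requires cμ > λ ⇔ c > λ/μ.
λ/μ = 70.59/17.73 = 3.9814
Minimum integer c = ⌊3.9814⌋ + 1 = 4
Check: 4·17.73 = 70.92 > 70.59, while 3·17.73 = 53.19 ≤ 70.59

Final: 4 servers


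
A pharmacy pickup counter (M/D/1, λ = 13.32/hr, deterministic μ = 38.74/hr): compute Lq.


ρ = 13.32/38.74 = 0.3438
M/D/1: Lq = ρ²/(2(1−ρ)) = 0.1182/(2·0.6562) = 0.09008

Final: 0.09008


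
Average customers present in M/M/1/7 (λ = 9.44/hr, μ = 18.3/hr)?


ρ = 9.44/18.3 = 0.5158
L = ρ[1 − (K+1)ρ^K + Kρ^(K+1)] / [(1−ρ)(1−ρ^(K+1))]
Numerator: 0.5158·(1 − 8·0.009720 + 7·0.005014) = 0.493841
Denominator: (0.4842)·(0.994986) = 0.481726
L = 0.493841/0.481726 = 1.0252

Final: 1.0252


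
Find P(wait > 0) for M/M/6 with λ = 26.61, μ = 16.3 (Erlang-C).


a = λ/μ = 1.6325; ρ = a/6 = 0.2721
P₀ = 0.195354 (from M/M/c formula)
C(c,a) = [a^c/(c!(1−ρ))]·P₀ = [18.92970/(720·0.7279)]·0.195354
= 0.03612·0.195354 = 0.007056

Final: 0.007056


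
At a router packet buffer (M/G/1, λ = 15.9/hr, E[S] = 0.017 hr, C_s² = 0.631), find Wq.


ρ = λ·E[S] = 15.9·0.017 = 0.2703
E[S²] = E[S]²(1+C_s²) = 0.017²·(1+0.631) = 0.0004714
Wq = λ·E[S²]/(2(1−ρ)) = 15.9·0.0004714/(2·0.7297) = 0.005135 hr

Final: 0.005135 hr


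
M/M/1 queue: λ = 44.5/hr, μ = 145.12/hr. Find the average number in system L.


ρ = λ/μ = 44.5/145.12 = 0.3066
L = ρ/(1−ρ) = 0.3066/(1 − 0.3066) = 0.3066/0.6934 = 0.4423

Final: 0.4423


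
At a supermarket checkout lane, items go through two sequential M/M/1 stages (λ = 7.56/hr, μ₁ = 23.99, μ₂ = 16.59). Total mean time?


Each node sees arrival rate λ = 7.56/hr (tandem ⇒ throughput preserved).
W₁ = 1/(μ₁−λ) = 1/(23.99−7.56) = 0.06086 hr
W₂ = 1/(μ₂−λ) = 1/(16.59−7.56) = 0.11074 hr
W_total = W₁ + W₂ = 0.06086 + 0.11074 = 0.17161 hr

Final: 0.17161 hr


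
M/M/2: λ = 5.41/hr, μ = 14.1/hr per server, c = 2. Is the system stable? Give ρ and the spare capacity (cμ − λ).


Total capacity cμ = 2·14.1 = 28.20/hr
ρ = λ/(cμ) = 5.41/28.20 = 0.1918
Stable ⇔ ρ < 1: YES
Spare capacity = cμ − λ = 28.20 − 5.41 = 22.79/hr

Final: ρ = 0.1918; stable; margin = 22.79/hr


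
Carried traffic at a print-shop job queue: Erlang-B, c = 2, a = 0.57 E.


B(2,0.57) = 0.093769 (Erlang-B)
Carried load = a(1 − B) = 0.57·(1 − 0.093769) = 0.57·0.906231 = 0.5166 E

Final: 0.5166 Erlangs


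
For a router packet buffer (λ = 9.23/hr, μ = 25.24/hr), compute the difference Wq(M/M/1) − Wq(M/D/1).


ρ = 9.23/25.24 = 0.3657
Wq(M/M/1) = ρ/(μ−λ) = 0.3657/16.01 = 0.02284 hr
Wq(M/D/1) = ρ/(2(μ−λ)) = 0.01142 hr
Savings = 0.02284 − 0.01142 = 0.01142 hr

Final: 0.01142 hr


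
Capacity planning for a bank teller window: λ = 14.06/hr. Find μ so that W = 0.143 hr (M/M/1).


W = 1/(μ−λ) ⇒ μ − λ = 1/W = 1/0.143 = 6.9930
μ = λ + 1/W = 14.06 + 6.9930 = 21.0530 per hr

Final: 21.0530 /hr


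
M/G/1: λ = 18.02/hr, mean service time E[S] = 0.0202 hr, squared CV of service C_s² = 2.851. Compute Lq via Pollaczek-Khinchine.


ρ = λ·E[S] = 18.02·0.0202 = 0.3640
Lq = ρ²(1+C_s²)/(2(1−ρ)) = 0.1325·(1+2.851)/(2·0.6360)
= 0.1325·3.8510/1.2720 = 0.40115

Final: 0.40115


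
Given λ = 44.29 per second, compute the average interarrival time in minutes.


Mean interarrival time = 1/λ = 1/44.29 second = 0.02258 second
In minutes: 0.02258 × 0.0166667 = 0.0003763 min

Final: 0.0003763 min


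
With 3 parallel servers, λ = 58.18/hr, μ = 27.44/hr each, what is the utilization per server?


ρ = λ/(cμ) = 58.18/(3·27.44) = 58.18/82.32 = 0.7068

Final: 0.7068


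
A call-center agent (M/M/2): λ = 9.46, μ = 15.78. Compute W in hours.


a = 0.5995; ρ = 0.2997; P₀ = 0.538762
Lq = P₀·a^c·ρ/(c!(1−ρ)²) = 0.05918
Wq = Lq/λ = 0.05918/9.46 = 0.006256 hr
W = Wq + 1/μ = 0.006256 + 0.06337 = 0.06963 hr

Final: 0.06963 hr


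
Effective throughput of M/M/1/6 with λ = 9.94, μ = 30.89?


ρ = 0.3218; P_K = (1−ρ)ρ^6/(1−ρ^7) = 0.0007532
λ_eff = λ(1 − P_K) = 9.94·(1 − 0.0007532) = 9.94·0.999247 = 9.9325 /hr

Final: 9.9325 /hr


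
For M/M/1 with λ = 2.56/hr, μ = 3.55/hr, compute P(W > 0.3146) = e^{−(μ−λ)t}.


W ~ Exponential(μ−λ) for M/M/1.
μ − λ = 3.55 − 2.56 = 0.9900
P(W > t) = e^{−(μ−λ)t} = e^{−0.3115} = 0.732381

Final: 0.732381


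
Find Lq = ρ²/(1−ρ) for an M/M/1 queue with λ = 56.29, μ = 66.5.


ρ = 56.29/66.5 = 0.8465
Lq = ρ²/(1−ρ) = 0.7165/0.1535 = 4.6668

Final: 4.6668


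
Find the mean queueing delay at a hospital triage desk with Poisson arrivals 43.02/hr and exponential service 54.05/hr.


ρ = 43.02/54.05 = 0.7959
Wq = ρ/(μ−λ) = 0.7959/(54.05 − 43.02) = 0.7959/11.03 = 0.07216 hr

Final: 0.07216 hr


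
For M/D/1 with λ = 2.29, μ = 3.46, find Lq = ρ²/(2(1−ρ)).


ρ = 2.29/3.46 = 0.6618
M/D/1: Lq = ρ²/(2(1−ρ)) = 0.4380/(2·0.3382) = 0.64771

Final: 0.64771


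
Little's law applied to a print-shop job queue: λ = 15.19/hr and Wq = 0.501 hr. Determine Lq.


Lq = λWq = 15.19·0.501 = 7.6102

Final: 7.6102


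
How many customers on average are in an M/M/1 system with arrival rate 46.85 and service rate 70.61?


ρ = λ/μ = 46.85/70.61 = 0.6635
L = ρ/(1−ρ) = 0.6635/(1 − 0.6635) = 0.6635/0.3365 = 1.9718

Final: 1.9718


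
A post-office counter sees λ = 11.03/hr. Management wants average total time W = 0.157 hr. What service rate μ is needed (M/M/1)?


W = 1/(μ−λ) ⇒ μ − λ = 1/W = 1/0.157 = 6.3694
μ = λ + 1/W = 11.03 + 6.3694 = 17.3994 per hr

Final: 17.3994 /hr


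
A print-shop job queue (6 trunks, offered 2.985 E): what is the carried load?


B(6,2.985) = 0.051337 (Erlang-B)
Carried load = a(1 − B) = 2.985·(1 − 0.051337) = 2.985·0.948663 = 2.8318 E

Final: 2.8318 Erlangs


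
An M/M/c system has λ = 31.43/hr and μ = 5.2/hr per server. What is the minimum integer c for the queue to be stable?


Stability requires cμ > λ ⇔ c > λ/μ.
λ/μ = 31.43/5.2 = 6.0442
Minimum integer c = ⌊6.0442⌋ + 1 = 7
Check: 7·5.2 = 36.40 > 31.43, while 6·5.2 = 31.20 ≤ 31.43

Final: 7 servers


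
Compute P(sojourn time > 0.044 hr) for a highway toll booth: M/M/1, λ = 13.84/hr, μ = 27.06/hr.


W ~ Exponential(μ−λ) for M/M/1.
μ − λ = 27.06 − 13.84 = 13.2200
P(W > t) = e^{−(μ−λ)t} = e^{−0.5817} = 0.558959

Final: 0.558959


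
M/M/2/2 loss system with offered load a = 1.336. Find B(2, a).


B(c,a) = (a^c/c!) / Σ_{k=0}^{c} a^k/k!
a^2/2! = 0.892448
Σ terms (k=0..2): 1.00000 + 1.33600 + 0.89245 = 3.228448
B = 0.892448/3.228448 = 0.276433

Final: 0.276433


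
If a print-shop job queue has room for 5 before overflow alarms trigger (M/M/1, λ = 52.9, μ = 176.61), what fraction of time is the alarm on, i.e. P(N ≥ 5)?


ρ = 52.9/176.61 = 0.2995
P(N ≥ n) = ρ^n = 0.2995^5 = 0.002411

Final: 0.002411


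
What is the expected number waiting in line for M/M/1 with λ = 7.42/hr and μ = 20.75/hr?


ρ = 7.42/20.75 = 0.3576
Lq = ρ²/(1−ρ) = 0.1279/0.6424 = 0.1990

Final: 0.1990


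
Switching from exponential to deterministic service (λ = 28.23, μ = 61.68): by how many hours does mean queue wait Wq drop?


ρ = 28.23/61.68 = 0.4577
Wq(M/M/1) = ρ/(μ−λ) = 0.4577/33.45 = 0.01368 hr
Wq(M/D/1) = ρ/(2(μ−λ)) = 0.006841 hr
Savings = 0.01368 − 0.006841 = 0.006841 hr

Final: 0.006841 hr


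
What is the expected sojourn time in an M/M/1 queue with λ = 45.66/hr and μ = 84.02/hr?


W = 1/(μ−λ) = 1/(84.02 − 45.66) = 1/38.36 = 0.02607 hr

Final: 0.02607 hr


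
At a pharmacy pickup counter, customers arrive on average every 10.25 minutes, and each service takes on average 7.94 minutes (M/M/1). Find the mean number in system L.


λ = 60/10.25 = 5.8537 /hr
μ = 60/7.94 = 7.5567 /hr
ρ = λ/μ = 5.8537/7.5567 = 0.7746
L = ρ/(1−ρ) = 0.7746/0.2254 = 3.4372

Final: 3.4372


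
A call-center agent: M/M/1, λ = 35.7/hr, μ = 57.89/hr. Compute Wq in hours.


ρ = 35.7/57.89 = 0.6167
Wq = ρ/(μ−λ) = 0.6167/(57.89 − 35.7) = 0.6167/22.19 = 0.02779 hr

Final: 0.02779 hr


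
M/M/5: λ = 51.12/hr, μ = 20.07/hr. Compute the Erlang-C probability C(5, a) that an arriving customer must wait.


a = λ/μ = 2.5471; ρ = a/5 = 0.5094
P₀ = 0.076221 (from M/M/c formula)
C(c,a) = [a^c/(c!(1−ρ))]·P₀ = [107.20557/(120·0.4906)]·0.076221
= 1.82106·0.076221 = 0.138802

Final: 0.138802


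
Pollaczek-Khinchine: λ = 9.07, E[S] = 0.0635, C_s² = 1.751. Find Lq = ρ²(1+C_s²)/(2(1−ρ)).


ρ = λ·E[S] = 9.07·0.0635 = 0.5759
Lq = ρ²(1+C_s²)/(2(1−ρ)) = 0.3317·(1+1.751)/(2·0.4241)
= 0.3317·2.7510/0.8481 = 1.07597

Final: 1.07597


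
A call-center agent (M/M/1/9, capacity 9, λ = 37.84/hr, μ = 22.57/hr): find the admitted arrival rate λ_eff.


ρ = 1.6766; P_K = (1−ρ)ρ^9/(1−ρ^10) = 0.405854
λ_eff = λ(1 − P_K) = 37.84·(1 − 0.405854) = 37.84·0.594146 = 22.4825 /hr

Final: 22.4825 /hr


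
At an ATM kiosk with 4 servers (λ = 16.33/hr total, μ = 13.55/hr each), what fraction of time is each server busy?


ρ = λ/(cμ) = 16.33/(4·13.55) = 16.33/54.20 = 0.3013

Final: 0.3013


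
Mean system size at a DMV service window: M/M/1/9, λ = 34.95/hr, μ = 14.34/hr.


ρ = 34.95/14.34 = 2.4372
L = ρ[1 − (K+1)ρ^K + Kρ^(K+1)] / [(1−ρ)(1−ρ^(K+1))]
Numerator: 2.4372·(1 − 10·3034.465881 + 9·7395.717054) = 88271.403327
Denominator: (-1.4372)·(-7394.717054) = 10627.971999
L = 88271.403327/10627.971999 = 8.3056

Final: 8.3056


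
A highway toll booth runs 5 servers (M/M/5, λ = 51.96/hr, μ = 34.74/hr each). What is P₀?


a = λ/μ = 51.96/34.74 = 1.4957; ρ = a/c = 0.2991
Σ_{k=0}^{4} a^k/k! (terms k=0..4) = 1.00000 + 1.49568 + 1.11853 + 0.55766 + 0.20852 = 4.38039
Tail: a^5/(5!(1−ρ)) = 7.48508/(120·0.7009) = 0.08900
P₀ = 1/(4.38039 + 0.08900) = 1/4.46939 = 0.223744

Final: 0.223744


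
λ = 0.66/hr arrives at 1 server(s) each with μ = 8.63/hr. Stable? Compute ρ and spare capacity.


Total capacity cμ = 1·8.63 = 8.63/hr
ρ = λ/(cμ) = 0.66/8.63 = 0.07648
Stable ⇔ ρ < 1: YES
Spare capacity = cμ − λ = 8.63 − 0.66 = 7.97/hr

Final: ρ = 0.07648; stable; margin = 7.97/hr


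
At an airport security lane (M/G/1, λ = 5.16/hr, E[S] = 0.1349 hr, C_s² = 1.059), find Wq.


ρ = λ·E[S] = 5.16·0.1349 = 0.6961
E[S²] = E[S]²(1+C_s²) = 0.1349²·(1+1.059) = 0.037470
Wq = λ·E[S²]/(2(1−ρ)) = 5.16·0.037470/(2·0.3039) = 0.31809 hr

Final: 0.31809 hr


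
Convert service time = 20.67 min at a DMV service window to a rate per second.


μ = 1/(service time) in consistent units.
1 second = 0.0166667 min, so μ = 0.0166667/20.67 = 0.0008063 per second

Final: 0.0008063 /sec


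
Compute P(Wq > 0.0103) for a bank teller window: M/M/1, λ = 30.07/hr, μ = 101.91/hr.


ρ = 30.07/101.91 = 0.2951
P(Wq > t) = ρ·e^{−(μ−λ)t} = 0.2951·e^{−0.7400}
= 0.2951·0.477137 = 0.140786

Final: 0.140786


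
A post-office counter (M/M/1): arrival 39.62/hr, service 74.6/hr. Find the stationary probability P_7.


ρ = 39.62/74.6 = 0.5311
P_n = (1−ρ)·ρ^n = (1 − 0.5311)·0.5311^7 = 0.4689·0.011919 = 0.005589

Final: 0.005589


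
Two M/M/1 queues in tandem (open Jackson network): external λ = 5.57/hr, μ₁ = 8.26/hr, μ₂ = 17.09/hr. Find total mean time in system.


Each node sees arrival rate λ = 5.57/hr (tandem ⇒ throughput preserved).
W₁ = 1/(μ₁−λ) = 1/(8.26−5.57) = 0.37175 hr
W₂ = 1/(μ₂−λ) = 1/(17.09−5.57) = 0.08681 hr
W_total = W₁ + W₂ = 0.37175 + 0.08681 = 0.45855 hr

Final: 0.45855 hr


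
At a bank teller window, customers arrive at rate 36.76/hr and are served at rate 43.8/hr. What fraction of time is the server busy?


ρ = λ/μ = 36.76/43.8 = 0.8393

Final: 0.8393


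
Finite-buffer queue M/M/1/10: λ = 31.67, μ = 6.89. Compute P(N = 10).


ρ = λ/μ = 31.67/6.89 = 4.5965
P_K = (1−ρ)ρ^K/(1−ρ^(K+1)) = (-3.5965·4210061.254225)/(1 − 19351616.824572)
= -15141555.570347/-19351615.824572 = 0.782444

Final: 0.782444


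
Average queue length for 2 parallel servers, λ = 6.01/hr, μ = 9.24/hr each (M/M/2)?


a = λ/μ = 0.6504; ρ = a/2 = 0.3252
P₀ = 0.509187
Lq = P₀·a^c·ρ / (c!·(1−ρ)²) = 0.509187·0.42306·0.3252/(2·0.45533)
= 0.07693

Final: 0.07693


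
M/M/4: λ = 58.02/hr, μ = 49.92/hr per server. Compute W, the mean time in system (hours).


a = 1.1623; ρ = 0.2906; P₀ = 0.311864
Lq = P₀·a^c·ρ/(c!(1−ρ)²) = 0.01369
Wq = Lq/λ = 0.01369/58.02 = 0.0002359 hr
W = Wq + 1/μ = 0.0002359 + 0.02003 = 0.02027 hr

Final: 0.02027 hr


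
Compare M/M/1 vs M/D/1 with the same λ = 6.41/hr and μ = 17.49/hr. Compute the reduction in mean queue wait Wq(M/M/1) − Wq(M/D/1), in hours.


ρ = 6.41/17.49 = 0.3665
Wq(M/M/1) = ρ/(μ−λ) = 0.3665/11.08 = 0.03308 hr
Wq(M/D/1) = ρ/(2(μ−λ)) = 0.01654 hr
Savings = 0.03308 − 0.01654 = 0.01654 hr

Final: 0.01654 hr


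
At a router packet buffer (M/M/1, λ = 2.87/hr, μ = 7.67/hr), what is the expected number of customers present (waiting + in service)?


ρ = λ/μ = 2.87/7.67 = 0.3742
L = ρ/(1−ρ) = 0.3742/(1 − 0.3742) = 0.3742/0.6258 = 0.5979

Final: 0.5979


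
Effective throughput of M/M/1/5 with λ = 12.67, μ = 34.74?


ρ = 0.3647; P_K = (1−ρ)ρ^5/(1−ρ^6) = 0.004109
λ_eff = λ(1 − P_K) = 12.67·(1 − 0.004109) = 12.67·0.995891 = 12.6179 /hr

Final: 12.6179 /hr


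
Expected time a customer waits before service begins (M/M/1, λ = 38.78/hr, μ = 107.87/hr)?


ρ = 38.78/107.87 = 0.3595
Wq = ρ/(μ−λ) = 0.3595/(107.87 − 38.78) = 0.3595/69.09 = 0.005203 hr

Final: 0.005203 hr


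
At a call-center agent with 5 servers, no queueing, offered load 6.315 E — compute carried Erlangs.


B(5,6.315) = 0.381835 (Erlang-B)
Carried load = a(1 − B) = 6.315·(1 − 0.381835) = 6.315·0.618165 = 3.9037 E

Final: 3.9037 Erlangs


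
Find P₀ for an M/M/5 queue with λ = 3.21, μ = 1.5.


a = λ/μ = 3.21/1.5 = 2.1400; ρ = a/c = 0.4280
Σ_{k=0}^{4} a^k/k! (terms k=0..4) = 1.00000 + 2.14000 + 2.28980 + 1.63339 + 0.87386 = 7.93705
Tail: a^5/(5!(1−ρ)) = 44.88166/(120·0.5720) = 0.65387
P₀ = 1/(7.93705 + 0.65387) = 1/8.59092 = 0.116402

Final: 0.116402


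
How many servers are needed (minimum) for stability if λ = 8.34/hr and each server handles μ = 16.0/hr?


Stability requires cμ > λ ⇔ c > λ/μ.
λ/μ = 8.34/16.0 = 0.5212
Minimum integer c = ⌊0.5212⌋ + 1 = 1
Check: 1·16.0 = 16.00 > 8.34, while 0·16.0 = 0.00 ≤ 8.34

Final: 1 servers


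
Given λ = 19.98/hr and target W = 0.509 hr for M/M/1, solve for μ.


W = 1/(μ−λ) ⇒ μ − λ = 1/W = 1/0.509 = 1.9646
μ = λ + 1/W = 19.98 + 1.9646 = 21.9446 per hr

Final: 21.9446 /hr


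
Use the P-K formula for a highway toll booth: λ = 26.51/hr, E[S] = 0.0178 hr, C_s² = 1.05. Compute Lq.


ρ = λ·E[S] = 26.51·0.0178 = 0.4719
Lq = ρ²(1+C_s²)/(2(1−ρ)) = 0.2227·(1+1.05)/(2·0.5281)
= 0.2227·2.0500/1.0562 = 0.43216

Final: 0.43216


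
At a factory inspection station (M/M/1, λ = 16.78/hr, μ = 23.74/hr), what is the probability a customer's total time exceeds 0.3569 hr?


W ~ Exponential(μ−λ) for M/M/1.
μ − λ = 23.74 − 16.78 = 6.9600
P(W > t) = e^{−(μ−λ)t} = e^{−2.4840} = 0.083407

Final: 0.083407


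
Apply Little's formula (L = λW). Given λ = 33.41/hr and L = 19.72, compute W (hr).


W = L/λ = 19.72/33.41 = 0.5902 hr

Final: 0.5902 hr


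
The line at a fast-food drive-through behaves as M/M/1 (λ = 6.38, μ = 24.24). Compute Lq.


ρ = 6.38/24.24 = 0.2632
Lq = ρ²/(1−ρ) = 0.06927/0.7368 = 0.09402

Final: 0.09402


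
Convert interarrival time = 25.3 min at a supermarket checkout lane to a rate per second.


λ = 1/(interarrival time) in consistent units.
1 second = 0.0166667 min, so λ = 0.0166667/25.3 = 0.0006588 per second

Final: 0.0006588 /sec


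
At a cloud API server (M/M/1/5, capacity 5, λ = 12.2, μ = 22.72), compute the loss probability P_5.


ρ = λ/μ = 12.2/22.72 = 0.5370
P_K = (1−ρ)ρ^K/(1−ρ^(K+1)) = (0.4630·0.044643)/(1 − 0.023972)
= 0.020671/0.976028 = 0.021179

Final: 0.021179


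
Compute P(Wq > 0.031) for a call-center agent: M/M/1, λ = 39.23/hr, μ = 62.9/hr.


ρ = 39.23/62.9 = 0.6237
P(Wq > t) = ρ·e^{−(μ−λ)t} = 0.6237·e^{−0.7338}
= 0.6237·0.480096 = 0.299430

Final: 0.299430


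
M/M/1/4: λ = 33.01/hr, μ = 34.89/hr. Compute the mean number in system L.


ρ = 33.01/34.89 = 0.9461
L = ρ[1 − (K+1)ρ^K + Kρ^(K+1)] / [(1−ρ)(1−ρ^(K+1))]
Numerator: 0.9461·(1 − 5·0.801269 + 4·0.758094) = 0.024628
Denominator: (0.05388)·(0.241906) = 0.013035
L = 0.024628/0.013035 = 1.8894

Final: 1.8894


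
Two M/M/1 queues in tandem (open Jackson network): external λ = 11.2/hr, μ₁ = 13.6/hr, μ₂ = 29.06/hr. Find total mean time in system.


Each node sees arrival rate λ = 11.2/hr (tandem ⇒ throughput preserved).
W₁ = 1/(μ₁−λ) = 1/(13.6−11.2) = 0.41667 hr
W₂ = 1/(μ₂−λ) = 1/(29.06−11.2) = 0.05599 hr
W_total = W₁ + W₂ = 0.41667 + 0.05599 = 0.47266 hr

Final: 0.47266 hr


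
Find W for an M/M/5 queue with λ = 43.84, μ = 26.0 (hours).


a = 1.6862; ρ = 0.3372; P₀ = 0.184676
Lq = P₀·a^c·ρ/(c!(1−ρ)²) = 0.01610
Wq = Lq/λ = 0.01610/43.84 = 0.0003673 hr
W = Wq + 1/μ = 0.0003673 + 0.03846 = 0.03883 hr

Final: 0.03883 hr


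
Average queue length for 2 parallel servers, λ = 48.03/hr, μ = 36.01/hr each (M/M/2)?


a = λ/μ = 1.3338; ρ = a/2 = 0.6669
P₀ = 0.199833
Lq = P₀·a^c·ρ / (c!·(1−ρ)²) = 0.199833·1.77901·0.6669/(2·0.11096)
= 1.06837

Final: 1.06837


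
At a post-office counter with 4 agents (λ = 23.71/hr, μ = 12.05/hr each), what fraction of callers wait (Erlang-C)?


a = λ/μ = 1.9676; ρ = a/4 = 0.4919
P₀ = 0.135094 (from M/M/c formula)
C(c,a) = [a^c/(c!(1−ρ))]·P₀ = [14.98919/(24·0.5081)]·0.135094
= 1.22921·0.135094 = 0.166058

Final: 0.166058


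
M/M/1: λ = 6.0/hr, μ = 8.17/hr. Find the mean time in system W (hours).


W = 1/(μ−λ) = 1/(8.17 − 6.0) = 1/2.17 = 0.4608 hr

Final: 0.4608 hr


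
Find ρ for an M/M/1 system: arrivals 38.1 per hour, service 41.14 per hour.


ρ = λ/μ = 38.1/41.14 = 0.9261

Final: 0.9261


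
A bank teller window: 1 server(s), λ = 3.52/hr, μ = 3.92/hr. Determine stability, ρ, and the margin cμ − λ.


Total capacity cμ = 1·3.92 = 3.92/hr
ρ = λ/(cμ) = 3.52/3.92 = 0.8980
Stable ⇔ ρ < 1: YES
Spare capacity = cμ − λ = 3.92 − 3.52 = 0.40/hr

Final: ρ = 0.8980; stable; margin = 0.40/hr


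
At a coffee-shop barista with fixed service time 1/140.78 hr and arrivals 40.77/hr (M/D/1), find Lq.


ρ = 40.77/140.78 = 0.2896
M/D/1: Lq = ρ²/(2(1−ρ)) = 0.08387/(2·0.7104) = 0.05903

Final: 0.05903


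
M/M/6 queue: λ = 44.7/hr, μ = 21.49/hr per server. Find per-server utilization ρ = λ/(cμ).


ρ = λ/(cμ) = 44.7/(6·21.49) = 44.7/128.94 = 0.3467

Final: 0.3467


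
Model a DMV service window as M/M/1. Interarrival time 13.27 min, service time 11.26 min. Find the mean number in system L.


λ = 60/13.27 = 4.5215 /hr
μ = 60/11.26 = 5.3286 /hr
ρ = λ/μ = 4.5215/5.3286 = 0.8485
L = ρ/(1−ρ) = 0.8485/0.1515 = 5.6020

Final: 5.6020


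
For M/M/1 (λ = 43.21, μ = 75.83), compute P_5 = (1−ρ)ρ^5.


ρ = 43.21/75.83 = 0.5698
P_n = (1−ρ)·ρ^n = (1 − 0.5698)·0.5698^5 = 0.4302·0.060078 = 0.025844

Final: 0.025844


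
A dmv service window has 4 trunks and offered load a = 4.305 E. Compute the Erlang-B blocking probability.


B(c,a) = (a^c/c!) / Σ_{k=0}^{c} a^k/k!
a^4/4! = 14.311376
Σ terms (k=0..4): 1.00000 + 4.30500 + 9.26651 + 13.29745 + 14.31138 = 42.180334
B = 14.311376/42.180334 = 0.339290

Final: 0.339290


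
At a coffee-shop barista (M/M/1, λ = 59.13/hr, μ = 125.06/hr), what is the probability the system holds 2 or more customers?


ρ = 59.13/125.06 = 0.4728
P(N ≥ n) = ρ^n = 0.4728^2 = 0.223552

Final: 0.223552


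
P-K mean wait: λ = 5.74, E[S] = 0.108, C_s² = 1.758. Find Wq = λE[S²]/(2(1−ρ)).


ρ = λ·E[S] = 5.74·0.108 = 0.6199
E[S²] = E[S]²(1+C_s²) = 0.108²·(1+1.758) = 0.032169
Wq = λ·E[S²]/(2(1−ρ)) = 5.74·0.032169/(2·0.3801) = 0.24291 hr

Final: 0.24291 hr


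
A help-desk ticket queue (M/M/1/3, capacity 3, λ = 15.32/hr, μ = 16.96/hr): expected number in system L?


ρ = 15.32/16.96 = 0.9033
L = ρ[1 − (K+1)ρ^K + Kρ^(K+1)] / [(1−ρ)(1−ρ^(K+1))]
Numerator: 0.9033·(1 − 4·0.737053 + 3·0.665781) = 0.044381
Denominator: (0.09670)·(0.334219) = 0.032318
L = 0.044381/0.032318 = 1.3732

Final: 1.3732


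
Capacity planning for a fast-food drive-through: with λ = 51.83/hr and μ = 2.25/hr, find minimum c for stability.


Stability requires cμ > λ ⇔ c > λ/μ.
λ/μ = 51.83/2.25 = 23.0356
Minimum integer c = ⌊23.0356⌋ + 1 = 24
Check: 24·2.25 = 54.00 > 51.83, while 23·2.25 = 51.75 ≤ 51.83

Final: 24 servers


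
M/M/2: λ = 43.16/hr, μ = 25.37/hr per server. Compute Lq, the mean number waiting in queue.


a = λ/μ = 1.7012; ρ = a/2 = 0.8506
P₀ = 0.080724
Lq = P₀·a^c·ρ / (c!·(1−ρ)²) = 0.080724·2.89416·0.8506/(2·0.02232)
= 4.45235

Final: 4.45235


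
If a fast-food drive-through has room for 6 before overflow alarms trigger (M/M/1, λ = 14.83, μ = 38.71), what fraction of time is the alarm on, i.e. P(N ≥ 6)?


ρ = 14.83/38.71 = 0.3831
P(N ≥ n) = ρ^n = 0.3831^6 = 0.003162

Final: 0.003162


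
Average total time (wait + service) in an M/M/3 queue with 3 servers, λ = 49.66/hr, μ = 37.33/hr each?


a = 1.3303; ρ = 0.4434; P₀ = 0.255094
Lq = P₀·a^c·ρ/(c!(1−ρ)²) = 0.14328
Wq = Lq/λ = 0.14328/49.66 = 0.002885 hr
W = Wq + 1/μ = 0.002885 + 0.02679 = 0.02967 hr

Final: 0.02967 hr


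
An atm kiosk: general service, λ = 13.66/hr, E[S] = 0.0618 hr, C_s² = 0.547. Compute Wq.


ρ = λ·E[S] = 13.66·0.0618 = 0.8442
E[S²] = E[S]²(1+C_s²) = 0.0618²·(1+0.547) = 0.005908
Wq = λ·E[S²]/(2(1−ρ)) = 13.66·0.005908/(2·0.1558) = 0.25899 hr

Final: 0.25899 hr


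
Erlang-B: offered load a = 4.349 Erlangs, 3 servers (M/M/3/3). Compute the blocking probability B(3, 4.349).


B(c,a) = (a^c/c!) / Σ_{k=0}^{c} a^k/k!
a^3/3! = 13.709353
Σ terms (k=0..3): 1.00000 + 4.34900 + 9.45690 + 13.70935 = 28.515254
B = 13.709353/28.515254 = 0.480773

Final: 0.480773


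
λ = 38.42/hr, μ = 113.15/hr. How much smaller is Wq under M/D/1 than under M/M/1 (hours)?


ρ = 38.42/113.15 = 0.3395
Wq(M/M/1) = ρ/(μ−λ) = 0.3395/74.73 = 0.004544 hr
Wq(M/D/1) = ρ/(2(μ−λ)) = 0.002272 hr
Savings = 0.004544 − 0.002272 = 0.002272 hr

Final: 0.002272 hr


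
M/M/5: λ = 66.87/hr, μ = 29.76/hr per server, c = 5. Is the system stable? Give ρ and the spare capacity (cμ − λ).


Total capacity cμ = 5·29.76 = 148.80/hr
ρ = λ/(cμ) = 66.87/148.80 = 0.4494
Stable ⇔ ρ < 1: YES
Spare capacity = cμ − λ = 148.80 − 66.87 = 81.93/hr

Final: ρ = 0.4494; stable; margin = 81.93/hr


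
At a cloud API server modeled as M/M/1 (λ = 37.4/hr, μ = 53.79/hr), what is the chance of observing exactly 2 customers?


ρ = 37.4/53.79 = 0.6953
P_n = (1−ρ)·ρ^n = (1 − 0.6953)·0.6953^2 = 0.3047·0.483437 = 0.147305

Final: 0.147305


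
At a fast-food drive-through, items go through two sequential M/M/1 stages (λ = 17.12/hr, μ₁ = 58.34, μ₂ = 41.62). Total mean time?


Each node sees arrival rate λ = 17.12/hr (tandem ⇒ throughput preserved).
W₁ = 1/(μ₁−λ) = 1/(58.34−17.12) = 0.02426 hr
W₂ = 1/(μ₂−λ) = 1/(41.62−17.12) = 0.04082 hr
W_total = W₁ + W₂ = 0.02426 + 0.04082 = 0.06508 hr

Final: 0.06508 hr


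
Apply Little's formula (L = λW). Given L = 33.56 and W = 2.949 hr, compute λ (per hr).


λ = L/W = 33.56/2.949 = 11.3801 /hr

Final: 11.3801 /hr


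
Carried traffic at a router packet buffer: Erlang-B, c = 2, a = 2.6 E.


B(2,2.6) = 0.484241 (Erlang-B)
Carried load = a(1 − B) = 2.6·(1 − 0.484241) = 2.6·0.515759 = 1.3410 E

Final: 1.3410 Erlangs


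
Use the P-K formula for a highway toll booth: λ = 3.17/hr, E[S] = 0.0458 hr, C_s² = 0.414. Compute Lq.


ρ = λ·E[S] = 3.17·0.0458 = 0.1452
Lq = ρ²(1+C_s²)/(2(1−ρ)) = 0.02108·(1+0.414)/(2·0.8548)
= 0.02108·1.4140/1.7096 = 0.01743

Final: 0.01743


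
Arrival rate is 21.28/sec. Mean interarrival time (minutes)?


Mean interarrival time = 1/λ = 1/21.28 second = 0.04699 second
In minutes: 0.04699 × 0.0166667 = 0.0007832 min

Final: 0.0007832 min


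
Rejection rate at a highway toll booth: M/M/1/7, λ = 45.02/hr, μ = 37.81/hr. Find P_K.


ρ = λ/μ = 45.02/37.81 = 1.1907
P_K = (1−ρ)ρ^K/(1−ρ^(K+1)) = (-0.1907·3.393061)/(1 − 4.040085)
= -0.647024/-3.040085 = 0.212831

Final: 0.212831


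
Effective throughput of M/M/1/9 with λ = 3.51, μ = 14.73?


ρ = 0.2383; P_K = (1−ρ)ρ^9/(1−ρ^10) = 0.000001887
λ_eff = λ(1 − P_K) = 3.51·(1 − 0.000001887) = 3.51·0.999998 = 3.5100 /hr

Final: 3.5100 /hr


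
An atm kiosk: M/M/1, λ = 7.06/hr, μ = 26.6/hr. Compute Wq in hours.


ρ = 7.06/26.6 = 0.2654
Wq = ρ/(μ−λ) = 0.2654/(26.6 − 7.06) = 0.2654/19.54 = 0.01358 hr

Final: 0.01358 hr


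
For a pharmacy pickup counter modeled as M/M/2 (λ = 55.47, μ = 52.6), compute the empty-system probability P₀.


a = λ/μ = 55.47/52.6 = 1.0546; ρ = a/c = 0.5273
Σ_{k=0}^{1} a^k/k! (terms k=0..1) = 1.00000 + 1.05456 = 2.05456
Tail: a^2/(2!(1−ρ)) = 1.11210/(2·0.4727) = 1.17628
P₀ = 1/(2.05456 + 1.17628) = 1/3.23085 = 0.309516

Final: 0.309516


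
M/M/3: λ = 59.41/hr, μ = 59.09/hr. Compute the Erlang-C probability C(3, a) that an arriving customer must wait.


a = λ/μ = 1.0054; ρ = a/3 = 0.3351
P₀ = 0.361583 (from M/M/c formula)
C(c,a) = [a^c/(c!(1−ρ))]·P₀ = [1.01633/(6·0.6649)]·0.361583
= 0.25477·0.361583 = 0.092122

Final: 0.092122


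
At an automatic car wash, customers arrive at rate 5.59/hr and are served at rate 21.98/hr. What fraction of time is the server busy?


ρ = λ/μ = 5.59/21.98 = 0.2543

Final: 0.2543


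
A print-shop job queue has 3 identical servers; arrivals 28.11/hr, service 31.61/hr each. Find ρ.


ρ = λ/(cμ) = 28.11/(3·31.61) = 28.11/94.83 = 0.2964

Final: 0.2964


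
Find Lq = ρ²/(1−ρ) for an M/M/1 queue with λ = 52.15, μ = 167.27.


ρ = 52.15/167.27 = 0.3118
Lq = ρ²/(1−ρ) = 0.09720/0.6882 = 0.1412

Final: 0.1412


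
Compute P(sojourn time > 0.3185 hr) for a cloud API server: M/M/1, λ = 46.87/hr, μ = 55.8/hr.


W ~ Exponential(μ−λ) for M/M/1.
μ − λ = 55.8 − 46.87 = 8.9300
P(W > t) = e^{−(μ−λ)t} = e^{−2.8442} = 0.058181

Final: 0.058181


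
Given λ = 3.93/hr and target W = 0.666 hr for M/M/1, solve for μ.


W = 1/(μ−λ) ⇒ μ − λ = 1/W = 1/0.666 = 1.5015
μ = λ + 1/W = 3.93 + 1.5015 = 5.4315 per hr

Final: 5.4315 /hr


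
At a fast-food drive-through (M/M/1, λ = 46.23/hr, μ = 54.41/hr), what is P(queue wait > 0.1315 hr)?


ρ = 46.23/54.41 = 0.8497
P(Wq > t) = ρ·e^{−(μ−λ)t} = 0.8497·e^{−1.0757}
= 0.8497·0.341069 = 0.289793

Final: 0.289793


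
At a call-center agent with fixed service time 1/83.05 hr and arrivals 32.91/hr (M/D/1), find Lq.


ρ = 32.91/83.05 = 0.3963
M/D/1: Lq = ρ²/(2(1−ρ)) = 0.1570/(2·0.6037) = 0.13005

Final: 0.13005


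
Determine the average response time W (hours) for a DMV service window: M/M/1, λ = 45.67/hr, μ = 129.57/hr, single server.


W = 1/(μ−λ) = 1/(129.57 − 45.67) = 1/83.90 = 0.01192 hr

Final: 0.01192 hr


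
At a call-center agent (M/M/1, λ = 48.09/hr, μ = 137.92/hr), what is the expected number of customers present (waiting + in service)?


ρ = λ/μ = 48.09/137.92 = 0.3487
L = ρ/(1−ρ) = 0.3487/(1 − 0.3487) = 0.3487/0.6513 = 0.5353

Final: 0.5353


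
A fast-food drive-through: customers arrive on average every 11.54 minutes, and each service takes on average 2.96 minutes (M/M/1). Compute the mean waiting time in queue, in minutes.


λ = 60/11.54 = 5.1993 /hr
μ = 60/2.96 = 20.2703 /hr
ρ = λ/μ = 5.1993/20.2703 = 0.2565
Wq = ρ/(μ−λ) = 0.2565/(20.2703−5.1993) = 0.01702 hr
In minutes: 0.01702·60 = 1.021 min

Final: 1.021 min


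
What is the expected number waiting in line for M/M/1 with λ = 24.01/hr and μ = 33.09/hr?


ρ = 24.01/33.09 = 0.7256
Lq = ρ²/(1−ρ) = 0.5265/0.2744 = 1.9187

Final: 1.9187


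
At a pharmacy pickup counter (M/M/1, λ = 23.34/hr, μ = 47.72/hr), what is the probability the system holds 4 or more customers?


ρ = 23.34/47.72 = 0.4891
P(N ≥ n) = ρ^n = 0.4891^4 = 0.057227

Final: 0.057227


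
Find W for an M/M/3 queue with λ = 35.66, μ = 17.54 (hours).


a = 2.0331; ρ = 0.6777; P₀ = 0.105875
Lq = P₀·a^c·ρ/(c!(1−ρ)²) = 0.96733
Wq = Lq/λ = 0.96733/35.66 = 0.02713 hr
W = Wq + 1/μ = 0.02713 + 0.05701 = 0.08414 hr

Final: 0.08414 hr


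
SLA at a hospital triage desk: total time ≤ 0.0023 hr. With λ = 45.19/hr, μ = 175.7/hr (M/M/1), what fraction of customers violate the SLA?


W ~ Exponential(μ−λ) for M/M/1.
μ − λ = 175.7 − 45.19 = 130.5100
P(W > t) = e^{−(μ−λ)t} = e^{−0.3002} = 0.740690

Final: 0.740690


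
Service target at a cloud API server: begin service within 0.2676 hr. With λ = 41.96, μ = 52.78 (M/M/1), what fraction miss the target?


ρ = 41.96/52.78 = 0.7950
P(Wq > t) = ρ·e^{−(μ−λ)t} = 0.7950·e^{−2.8954}
= 0.7950·0.055275 = 0.043944

Final: 0.043944


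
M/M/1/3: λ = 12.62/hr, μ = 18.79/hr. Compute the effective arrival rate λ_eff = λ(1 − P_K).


ρ = 0.6716; P_K = (1−ρ)ρ^3/(1−ρ^4) = 0.124900
λ_eff = λ(1 − P_K) = 12.62·(1 − 0.124900) = 12.62·0.875100 = 11.0438 /hr

Final: 11.0438 /hr


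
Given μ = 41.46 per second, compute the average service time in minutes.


Mean service time = 1/μ = 1/41.46 second = 0.02412 second
In minutes: 0.02412 × 0.0166667 = 0.0004020 min

Final: 0.0004020 min


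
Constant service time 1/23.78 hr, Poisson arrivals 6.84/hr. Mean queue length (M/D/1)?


ρ = 6.84/23.78 = 0.2876
M/D/1: Lq = ρ²/(2(1−ρ)) = 0.08273/(2·0.7124) = 0.05807

Final: 0.05807


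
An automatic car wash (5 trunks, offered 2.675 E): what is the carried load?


B(5,2.675) = 0.083205 (Erlang-B)
Carried load = a(1 − B) = 2.675·(1 − 0.083205) = 2.675·0.916795 = 2.4524 E

Final: 2.4524 Erlangs


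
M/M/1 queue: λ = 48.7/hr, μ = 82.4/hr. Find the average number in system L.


ρ = λ/μ = 48.7/82.4 = 0.5910
L = ρ/(1−ρ) = 0.5910/(1 − 0.5910) = 0.5910/0.4090 = 1.4451

Final: 1.4451


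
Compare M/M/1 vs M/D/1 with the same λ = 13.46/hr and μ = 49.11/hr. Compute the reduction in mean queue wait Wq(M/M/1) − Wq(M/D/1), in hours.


ρ = 13.46/49.11 = 0.2741
Wq(M/M/1) = ρ/(μ−λ) = 0.2741/35.65 = 0.007688 hr
Wq(M/D/1) = ρ/(2(μ−λ)) = 0.003844 hr
Savings = 0.007688 − 0.003844 = 0.003844 hr

Final: 0.003844 hr


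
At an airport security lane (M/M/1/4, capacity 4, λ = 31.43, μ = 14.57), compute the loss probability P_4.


ρ = λ/μ = 31.43/14.57 = 2.1572
P_K = (1−ρ)ρ^K/(1−ρ^(K+1)) = (-1.1572·21.654059)/(1 − 46.711536)
= -25.057477/-45.711536 = 0.548165

Final: 0.548165


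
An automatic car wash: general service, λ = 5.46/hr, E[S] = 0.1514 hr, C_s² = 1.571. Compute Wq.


ρ = λ·E[S] = 5.46·0.1514 = 0.8266
E[S²] = E[S]²(1+C_s²) = 0.1514²·(1+1.571) = 0.058932
Wq = λ·E[S²]/(2(1−ρ)) = 5.46·0.058932/(2·0.1734) = 0.92806 hr

Final: 0.92806 hr


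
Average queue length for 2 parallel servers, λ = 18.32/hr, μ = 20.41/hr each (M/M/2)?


a = λ/μ = 0.8976; ρ = a/2 = 0.4488
P₀ = 0.380453
Lq = P₀·a^c·ρ / (c!·(1−ρ)²) = 0.380453·0.80568·0.4488/(2·0.30382)
= 0.22640

Final: 0.22640


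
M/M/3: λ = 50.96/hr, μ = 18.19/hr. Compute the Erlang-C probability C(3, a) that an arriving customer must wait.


a = λ/μ = 2.8015; ρ = a/3 = 0.9338
P₀ = 0.015842 (from M/M/c formula)
C(c,a) = [a^c/(c!(1−ρ))]·P₀ = [21.98822/(6·0.06615)]·0.015842
= 55.39693·0.015842 = 0.877606

Final: 0.877606


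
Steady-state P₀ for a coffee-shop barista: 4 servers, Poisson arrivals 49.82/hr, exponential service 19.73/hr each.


a = λ/μ = 49.82/19.73 = 2.5251; ρ = a/c = 0.6313
Σ_{k=0}^{3} a^k/k! (terms k=0..3) = 1.00000 + 2.52509 + 3.18804 + 2.68336 = 9.39648
Tail: a^4/(4!(1−ρ)) = 40.65431/(24·0.3687) = 4.59398
P₀ = 1/(9.39648 + 4.59398) = 1/13.99047 = 0.071477

Final: 0.071477


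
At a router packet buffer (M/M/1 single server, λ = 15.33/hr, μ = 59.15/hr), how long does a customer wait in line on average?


ρ = 15.33/59.15 = 0.2592
Wq = ρ/(μ−λ) = 0.2592/(59.15 − 15.33) = 0.2592/43.82 = 0.005914 hr

Final: 0.005914 hr


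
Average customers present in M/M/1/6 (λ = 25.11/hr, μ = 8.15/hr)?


ρ = 25.11/8.15 = 3.0810
L = ρ[1 − (K+1)ρ^K + Kρ^(K+1)] / [(1−ρ)(1−ρ^(K+1))]
Numerator: 3.0810·(1 − 7·855.331810 + 6·2635.261564) = 30271.404298
Denominator: (-2.0810)·(-2634.261564) = 5481.849832
L = 30271.404298/5481.849832 = 5.5221

Final: 5.5221


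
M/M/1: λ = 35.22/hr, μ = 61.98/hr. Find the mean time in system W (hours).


W = 1/(μ−λ) = 1/(61.98 − 35.22) = 1/26.76 = 0.03737 hr

Final: 0.03737 hr


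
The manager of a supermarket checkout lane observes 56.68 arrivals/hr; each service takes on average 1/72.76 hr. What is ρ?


ρ = λ/μ = 56.68/72.76 = 0.7790

Final: 0.7790


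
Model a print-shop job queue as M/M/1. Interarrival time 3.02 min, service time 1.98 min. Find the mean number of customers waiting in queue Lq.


λ = 60/3.02 = 19.8675 /hr
μ = 60/1.98 = 30.3030 /hr
ρ = λ/μ = 19.8675/30.3030 = 0.6556
Lq = ρ²/(1−ρ) = 0.4298/0.3444 = 1.2482

Final: 1.2482


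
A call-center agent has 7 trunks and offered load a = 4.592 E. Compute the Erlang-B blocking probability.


B(c,a) = (a^c/c!) / Σ_{k=0}^{c} a^k/k!
a^7/7! = 8.542453
Σ terms (k=0..7): 1.00000 + 4.59200 + 10.54323 + 16.13817 + 18.52662 + 17.01485 + 13.02203 + 8.54245 = 89.379366
B = 8.542453/89.379366 = 0.095575

Final: 0.095575


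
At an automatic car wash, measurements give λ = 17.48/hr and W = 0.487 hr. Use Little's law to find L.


L = λW = 17.48·0.487 = 8.5128

Final: 8.5128


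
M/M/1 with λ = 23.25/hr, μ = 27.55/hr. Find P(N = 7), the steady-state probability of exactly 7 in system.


ρ = 23.25/27.55 = 0.8439
P_n = (1−ρ)·ρ^n = (1 − 0.8439)·0.8439^7 = 0.1561·0.304866 = 0.047583

Final: 0.047583


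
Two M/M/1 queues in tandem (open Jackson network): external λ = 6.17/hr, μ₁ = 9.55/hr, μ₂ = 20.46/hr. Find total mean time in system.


Each node sees arrival rate λ = 6.17/hr (tandem ⇒ throughput preserved).
W₁ = 1/(μ₁−λ) = 1/(9.55−6.17) = 0.29586 hr
W₂ = 1/(μ₂−λ) = 1/(20.46−6.17) = 0.06998 hr
W_total = W₁ + W₂ = 0.29586 + 0.06998 = 0.36584 hr

Final: 0.36584 hr


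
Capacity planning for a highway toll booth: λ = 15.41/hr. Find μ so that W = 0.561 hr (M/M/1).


W = 1/(μ−λ) ⇒ μ − λ = 1/W = 1/0.561 = 1.7825
μ = λ + 1/W = 15.41 + 1.7825 = 17.1925 per hr

Final: 17.1925 /hr


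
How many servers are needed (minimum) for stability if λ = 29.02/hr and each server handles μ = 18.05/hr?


Stability requires cμ > λ ⇔ c > λ/μ.
λ/μ = 29.02/18.05 = 1.6078
Minimum integer c = ⌊1.6078⌋ + 1 = 2
Check: 2·18.05 = 36.10 > 29.02, while 1·18.05 = 18.05 ≤ 29.02

Final: 2 servers


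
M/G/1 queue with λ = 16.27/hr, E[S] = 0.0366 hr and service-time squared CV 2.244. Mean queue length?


ρ = λ·E[S] = 16.27·0.0366 = 0.5955
Lq = ρ²(1+C_s²)/(2(1−ρ)) = 0.3546·(1+2.244)/(2·0.4045)
= 0.3546·3.2440/0.8090 = 1.42184

Final: 1.42184


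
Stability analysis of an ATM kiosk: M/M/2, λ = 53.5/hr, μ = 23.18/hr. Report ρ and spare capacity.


Total capacity cμ = 2·23.18 = 46.36/hr
ρ = λ/(cμ) = 53.5/46.36 = 1.1540
Stable ⇔ ρ < 1: NO
Spare capacity = cμ − λ = 46.36 − 53.5 = -7.14/hr

Final: ρ = 1.1540; unstable; margin = -7.14/hr


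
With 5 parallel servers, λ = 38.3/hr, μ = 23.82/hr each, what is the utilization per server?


ρ = λ/(cμ) = 38.3/(5·23.82) = 38.3/119.10 = 0.3216

Final: 0.3216


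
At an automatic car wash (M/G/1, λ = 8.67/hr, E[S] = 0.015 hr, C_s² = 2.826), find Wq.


ρ = λ·E[S] = 8.67·0.015 = 0.1300
E[S²] = E[S]²(1+C_s²) = 0.015²·(1+2.826) = 0.0008609
Wq = λ·E[S²]/(2(1−ρ)) = 8.67·0.0008609/(2·0.8700) = 0.004290 hr

Final: 0.004290 hr


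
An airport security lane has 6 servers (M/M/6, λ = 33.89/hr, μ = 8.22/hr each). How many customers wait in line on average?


a = λ/μ = 4.1229; ρ = a/6 = 0.6871
P₀ = 0.014478
Lq = P₀·a^c·ρ / (c!·(1−ρ)²) = 0.014478·4911.32312·0.6871/(720·0.09788)
= 0.69332

Final: 0.69332


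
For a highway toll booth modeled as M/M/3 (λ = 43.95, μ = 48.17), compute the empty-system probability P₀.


a = λ/μ = 43.95/48.17 = 0.9124; ρ = a/c = 0.3041
Σ_{k=0}^{2} a^k/k! (terms k=0..2) = 1.00000 + 0.91239 + 0.41623 = 2.32862
Tail: a^3/(3!(1−ρ)) = 0.75953/(6·0.6959) = 0.18191
P₀ = 1/(2.32862 + 0.18191) = 1/2.51054 = 0.398321

Final: 0.398321
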